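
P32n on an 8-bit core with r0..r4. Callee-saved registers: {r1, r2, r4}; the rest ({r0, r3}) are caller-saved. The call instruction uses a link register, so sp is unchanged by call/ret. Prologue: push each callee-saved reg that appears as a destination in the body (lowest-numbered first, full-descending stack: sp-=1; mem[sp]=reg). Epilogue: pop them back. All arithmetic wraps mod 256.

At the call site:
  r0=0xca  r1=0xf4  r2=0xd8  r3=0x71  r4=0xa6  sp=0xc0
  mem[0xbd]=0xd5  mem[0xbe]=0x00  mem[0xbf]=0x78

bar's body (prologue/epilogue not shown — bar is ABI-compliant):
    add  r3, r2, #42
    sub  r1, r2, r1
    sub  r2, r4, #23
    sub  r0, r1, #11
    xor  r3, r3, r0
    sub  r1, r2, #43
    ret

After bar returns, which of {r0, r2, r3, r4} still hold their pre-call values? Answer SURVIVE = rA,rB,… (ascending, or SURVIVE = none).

prologue: push r1 → mem[0xbf]=0xf4, sp=0xbf
prologue: push r2 → mem[0xbe]=0xd8, sp=0xbe
body[0] add  r3, r2, #42 → r3=0x02
body[1] sub  r1, r2, r1 → r1=0xe4
body[2] sub  r2, r4, #23 → r2=0x8f
body[3] sub  r0, r1, #11 → r0=0xd9
body[4] xor  r3, r3, r0 → r3=0xdb
body[5] sub  r1, r2, #43 → r1=0x64
epilogue: pop r2=0xd8, sp=0xbf
epilogue: pop r1=0xf4, sp=0xc0
r0: caller-saved, written=True
r2: callee-saved, written=True
r3: caller-saved, written=True
r4: callee-saved, written=False

SURVIVE = r2,r4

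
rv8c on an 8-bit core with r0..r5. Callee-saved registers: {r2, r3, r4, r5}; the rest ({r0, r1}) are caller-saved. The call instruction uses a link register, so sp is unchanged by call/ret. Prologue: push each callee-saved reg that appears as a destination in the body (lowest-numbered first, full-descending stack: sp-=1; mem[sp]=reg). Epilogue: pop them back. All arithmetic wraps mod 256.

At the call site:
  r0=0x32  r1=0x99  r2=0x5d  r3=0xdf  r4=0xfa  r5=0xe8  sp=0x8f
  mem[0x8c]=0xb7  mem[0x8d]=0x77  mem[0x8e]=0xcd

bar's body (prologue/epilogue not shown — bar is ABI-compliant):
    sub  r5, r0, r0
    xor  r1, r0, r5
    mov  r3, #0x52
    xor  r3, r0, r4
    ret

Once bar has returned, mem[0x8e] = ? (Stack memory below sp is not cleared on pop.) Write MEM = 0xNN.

MEM = 0xdf

prologue: push r3 -> mem[0x8e]=0xdf, sp=0x8e
prologue: push r5 -> mem[0x8d]=0xe8, sp=0x8d
body[0] sub  r5, r0, r0 -> r5=0x00
body[1] xor  r1, r0, r5 -> r1=0x32
body[2] mov  r3, #0x52 -> r3=0x52
body[3] xor  r3, r0, r4 -> r3=0xc8
epilogue: pop r5=0xe8, sp=0x8e
epilogue: pop r3=0xdf, sp=0x8f
prologue pushed ['r3', 'r5'] at ['0x8e', '0x8d']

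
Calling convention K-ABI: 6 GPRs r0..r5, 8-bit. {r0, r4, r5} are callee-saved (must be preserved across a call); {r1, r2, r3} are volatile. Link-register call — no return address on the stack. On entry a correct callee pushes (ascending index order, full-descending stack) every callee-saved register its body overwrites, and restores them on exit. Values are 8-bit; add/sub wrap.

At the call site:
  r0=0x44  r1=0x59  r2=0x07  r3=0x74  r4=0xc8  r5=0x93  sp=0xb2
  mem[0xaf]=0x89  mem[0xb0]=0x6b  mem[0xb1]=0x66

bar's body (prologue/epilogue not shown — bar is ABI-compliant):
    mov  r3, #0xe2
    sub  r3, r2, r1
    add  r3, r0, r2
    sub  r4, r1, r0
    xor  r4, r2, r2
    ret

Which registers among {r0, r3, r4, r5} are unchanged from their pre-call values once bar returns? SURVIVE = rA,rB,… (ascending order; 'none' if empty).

prologue: push r4 -> mem[0xb1]=0xc8, sp=0xb1
body[0] mov  r3, #0xe2 -> r3=0xe2
body[1] sub  r3, r2, r1 -> r3=0xae
body[2] add  r3, r0, r2 -> r3=0x4b
body[3] sub  r4, r1, r0 -> r4=0x15
body[4] xor  r4, r2, r2 -> r4=0x00
epilogue: pop r4=0xc8, sp=0xb2
r0: callee-saved, written=False
r3: caller-saved, written=True
r4: callee-saved, written=True
r5: callee-saved, written=False

SURVIVE = r0,r4,r5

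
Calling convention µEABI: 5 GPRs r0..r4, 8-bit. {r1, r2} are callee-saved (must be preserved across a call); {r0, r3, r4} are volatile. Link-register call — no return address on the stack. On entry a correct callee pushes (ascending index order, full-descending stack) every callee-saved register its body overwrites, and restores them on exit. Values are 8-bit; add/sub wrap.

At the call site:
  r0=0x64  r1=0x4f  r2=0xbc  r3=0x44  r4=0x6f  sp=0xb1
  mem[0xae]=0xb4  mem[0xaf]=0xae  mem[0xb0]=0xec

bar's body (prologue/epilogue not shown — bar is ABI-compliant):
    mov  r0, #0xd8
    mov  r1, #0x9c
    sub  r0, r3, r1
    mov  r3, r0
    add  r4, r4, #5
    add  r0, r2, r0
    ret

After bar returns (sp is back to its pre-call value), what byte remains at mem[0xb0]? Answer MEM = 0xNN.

prologue: push r1 -> mem[0xb0]=0x4f, sp=0xb0
body[0] mov  r0, #0xd8 -> r0=0xd8
body[1] mov  r1, #0x9c -> r1=0x9c
body[2] sub  r0, r3, r1 -> r0=0xa8
body[3] mov  r3, r0 -> r3=0xa8
body[4] add  r4, r4, #5 -> r4=0x74
body[5] add  r0, r2, r0 -> r0=0x64
epilogue: pop r1=0x4f, sp=0xb1
prologue pushed ['r1'] at ['0xb0']

MEM = 0x4f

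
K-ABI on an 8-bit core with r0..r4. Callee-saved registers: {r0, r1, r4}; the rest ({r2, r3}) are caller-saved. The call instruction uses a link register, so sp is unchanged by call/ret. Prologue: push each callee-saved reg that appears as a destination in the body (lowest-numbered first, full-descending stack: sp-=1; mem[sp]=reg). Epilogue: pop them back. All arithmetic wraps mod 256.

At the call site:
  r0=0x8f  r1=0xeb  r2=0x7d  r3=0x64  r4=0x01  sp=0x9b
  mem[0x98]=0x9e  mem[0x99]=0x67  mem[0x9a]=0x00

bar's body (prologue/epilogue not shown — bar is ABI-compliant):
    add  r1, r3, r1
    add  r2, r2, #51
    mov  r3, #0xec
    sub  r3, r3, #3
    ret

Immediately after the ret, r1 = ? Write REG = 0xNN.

prologue: push r1 → mem[0x9a]=0xeb, sp=0x9a
body[0] add  r1, r3, r1 → r1=0x4f
body[1] add  r2, r2, #51 → r2=0xb0
body[2] mov  r3, #0xec → r3=0xec
body[3] sub  r3, r3, #3 → r3=0xe9
epilogue: pop r1=0xeb, sp=0x9b
r1 is callee-saved → restored

REG = 0xeb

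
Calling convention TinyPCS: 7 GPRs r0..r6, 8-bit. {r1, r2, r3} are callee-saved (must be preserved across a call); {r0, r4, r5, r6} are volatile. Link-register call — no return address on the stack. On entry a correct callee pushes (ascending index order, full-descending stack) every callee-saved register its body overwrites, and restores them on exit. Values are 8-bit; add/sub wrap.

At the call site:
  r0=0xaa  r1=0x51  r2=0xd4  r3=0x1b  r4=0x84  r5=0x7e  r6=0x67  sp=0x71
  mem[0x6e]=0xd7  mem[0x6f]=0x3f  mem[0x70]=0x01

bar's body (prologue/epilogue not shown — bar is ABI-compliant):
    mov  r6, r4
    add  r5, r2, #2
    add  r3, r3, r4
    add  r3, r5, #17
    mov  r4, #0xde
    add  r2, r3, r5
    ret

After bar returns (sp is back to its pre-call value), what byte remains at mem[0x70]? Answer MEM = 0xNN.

prologue: push r2 -> mem[0x70]=0xd4, sp=0x70
prologue: push r3 -> mem[0x6f]=0x1b, sp=0x6f
body[0] mov  r6, r4 -> r6=0x84
body[1] add  r5, r2, #2 -> r5=0xd6
body[2] add  r3, r3, r4 -> r3=0x9f
body[3] add  r3, r5, #17 -> r3=0xe7
body[4] mov  r4, #0xde -> r4=0xde
body[5] add  r2, r3, r5 -> r2=0xbd
epilogue: pop r3=0x1b, sp=0x70
epilogue: pop r2=0xd4, sp=0x71
prologue pushed ['r2', 'r3'] at ['0x70', '0x6f']

MEM = 0xd4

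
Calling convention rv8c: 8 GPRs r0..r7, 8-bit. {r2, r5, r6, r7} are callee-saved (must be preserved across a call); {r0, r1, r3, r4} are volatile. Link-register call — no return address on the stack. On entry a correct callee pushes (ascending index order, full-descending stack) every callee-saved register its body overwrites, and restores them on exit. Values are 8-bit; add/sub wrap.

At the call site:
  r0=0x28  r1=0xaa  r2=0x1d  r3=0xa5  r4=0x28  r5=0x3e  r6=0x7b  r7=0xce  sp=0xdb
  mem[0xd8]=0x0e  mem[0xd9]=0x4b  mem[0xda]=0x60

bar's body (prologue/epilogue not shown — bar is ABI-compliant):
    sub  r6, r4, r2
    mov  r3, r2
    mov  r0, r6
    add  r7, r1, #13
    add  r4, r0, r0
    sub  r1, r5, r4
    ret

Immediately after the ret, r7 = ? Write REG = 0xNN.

REG = 0xce

prologue: push r6 -> mem[0xda]=0x7b, sp=0xda
prologue: push r7 -> mem[0xd9]=0xce, sp=0xd9
body[0] sub  r6, r4, r2 -> r6=0x0b
body[1] mov  r3, r2 -> r3=0x1d
body[2] mov  r0, r6 -> r0=0x0b
body[3] add  r7, r1, #13 -> r7=0xb7
body[4] add  r4, r0, r0 -> r4=0x16
body[5] sub  r1, r5, r4 -> r1=0x28
epilogue: pop r7=0xce, sp=0xda
epilogue: pop r6=0x7b, sp=0xdb
r7 is callee-saved -> restored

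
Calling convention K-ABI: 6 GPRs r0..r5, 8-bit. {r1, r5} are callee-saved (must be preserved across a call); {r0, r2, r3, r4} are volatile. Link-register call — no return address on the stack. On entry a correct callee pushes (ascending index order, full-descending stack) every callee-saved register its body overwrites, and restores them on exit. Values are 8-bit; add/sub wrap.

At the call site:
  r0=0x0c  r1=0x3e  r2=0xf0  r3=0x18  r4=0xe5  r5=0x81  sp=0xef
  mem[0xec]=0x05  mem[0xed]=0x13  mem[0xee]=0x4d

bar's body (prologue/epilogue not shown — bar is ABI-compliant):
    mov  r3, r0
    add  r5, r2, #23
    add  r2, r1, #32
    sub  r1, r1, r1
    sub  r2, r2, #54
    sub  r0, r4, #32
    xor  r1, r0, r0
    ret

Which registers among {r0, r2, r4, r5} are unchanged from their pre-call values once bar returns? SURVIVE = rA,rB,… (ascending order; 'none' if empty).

SURVIVE = r4,r5

prologue: push r1 -> mem[0xee]=0x3e, sp=0xee
prologue: push r5 -> mem[0xed]=0x81, sp=0xed
body[0] mov  r3, r0 -> r3=0x0c
body[1] add  r5, r2, #23 -> r5=0x07
body[2] add  r2, r1, #32 -> r2=0x5e
body[3] sub  r1, r1, r1 -> r1=0x00
body[4] sub  r2, r2, #54 -> r2=0x28
body[5] sub  r0, r4, #32 -> r0=0xc5
body[6] xor  r1, r0, r0 -> r1=0x00
epilogue: pop r5=0x81, sp=0xee
epilogue: pop r1=0x3e, sp=0xef
r0: caller-saved, written=True
r2: caller-saved, written=True
r4: caller-saved, written=False
r5: callee-saved, written=True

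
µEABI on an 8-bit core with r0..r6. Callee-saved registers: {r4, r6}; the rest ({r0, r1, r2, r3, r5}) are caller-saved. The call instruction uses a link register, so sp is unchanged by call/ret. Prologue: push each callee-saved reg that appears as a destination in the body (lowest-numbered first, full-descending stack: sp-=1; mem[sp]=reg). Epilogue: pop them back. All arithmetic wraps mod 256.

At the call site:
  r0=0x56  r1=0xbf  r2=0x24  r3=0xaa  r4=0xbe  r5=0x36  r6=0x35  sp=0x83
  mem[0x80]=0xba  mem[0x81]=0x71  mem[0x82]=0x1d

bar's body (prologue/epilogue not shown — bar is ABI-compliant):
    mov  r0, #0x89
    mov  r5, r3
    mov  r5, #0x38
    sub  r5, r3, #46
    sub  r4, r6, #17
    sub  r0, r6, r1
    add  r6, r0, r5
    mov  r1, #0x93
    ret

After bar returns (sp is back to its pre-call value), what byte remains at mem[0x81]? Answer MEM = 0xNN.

prologue: push r4 -> mem[0x82]=0xbe, sp=0x82
prologue: push r6 -> mem[0x81]=0x35, sp=0x81
body[0] mov  r0, #0x89 -> r0=0x89
body[1] mov  r5, r3 -> r5=0xaa
body[2] mov  r5, #0x38 -> r5=0x38
body[3] sub  r5, r3, #46 -> r5=0x7c
body[4] sub  r4, r6, #17 -> r4=0x24
body[5] sub  r0, r6, r1 -> r0=0x76
body[6] add  r6, r0, r5 -> r6=0xf2
body[7] mov  r1, #0x93 -> r1=0x93
epilogue: pop r6=0x35, sp=0x82
epilogue: pop r4=0xbe, sp=0x83
prologue pushed ['r4', 'r6'] at ['0x82', '0x81']

MEM = 0x35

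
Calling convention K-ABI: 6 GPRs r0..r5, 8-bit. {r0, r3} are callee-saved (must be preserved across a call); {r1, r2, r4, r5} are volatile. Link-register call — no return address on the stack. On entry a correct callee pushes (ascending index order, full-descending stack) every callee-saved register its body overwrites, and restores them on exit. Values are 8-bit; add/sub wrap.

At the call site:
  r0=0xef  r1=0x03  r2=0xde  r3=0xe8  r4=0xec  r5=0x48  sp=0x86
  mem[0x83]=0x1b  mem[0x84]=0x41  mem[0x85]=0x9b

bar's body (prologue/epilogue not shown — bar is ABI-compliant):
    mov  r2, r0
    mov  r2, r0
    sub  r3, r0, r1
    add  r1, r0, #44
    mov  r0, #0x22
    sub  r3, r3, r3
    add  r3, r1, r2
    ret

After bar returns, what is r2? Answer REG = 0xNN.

prologue: push r0 -> mem[0x85]=0xef, sp=0x85
prologue: push r3 -> mem[0x84]=0xe8, sp=0x84
body[0] mov  r2, r0 -> r2=0xef
body[1] mov  r2, r0 -> r2=0xef
body[2] sub  r3, r0, r1 -> r3=0xec
body[3] add  r1, r0, #44 -> r1=0x1b
body[4] mov  r0, #0x22 -> r0=0x22
body[5] sub  r3, r3, r3 -> r3=0x00
body[6] add  r3, r1, r2 -> r3=0x0a
epilogue: pop r3=0xe8, sp=0x85
epilogue: pop r0=0xef, sp=0x86
r2 is caller-saved -> body value

REG = 0xef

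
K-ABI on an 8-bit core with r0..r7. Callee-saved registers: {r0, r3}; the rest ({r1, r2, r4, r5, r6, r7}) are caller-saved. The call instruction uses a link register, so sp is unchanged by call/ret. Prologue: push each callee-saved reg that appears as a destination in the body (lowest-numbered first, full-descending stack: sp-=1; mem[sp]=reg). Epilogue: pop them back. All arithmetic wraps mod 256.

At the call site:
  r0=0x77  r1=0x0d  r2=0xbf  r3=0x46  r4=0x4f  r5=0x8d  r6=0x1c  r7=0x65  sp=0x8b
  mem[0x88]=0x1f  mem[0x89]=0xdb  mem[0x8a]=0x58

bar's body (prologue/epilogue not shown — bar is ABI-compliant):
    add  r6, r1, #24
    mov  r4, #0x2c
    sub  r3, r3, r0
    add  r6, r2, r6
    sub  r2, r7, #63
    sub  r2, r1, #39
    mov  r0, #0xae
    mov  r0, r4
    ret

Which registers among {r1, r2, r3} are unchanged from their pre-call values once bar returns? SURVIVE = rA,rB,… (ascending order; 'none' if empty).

SURVIVE = r1,r3

prologue: push r0 → mem[0x8a]=0x77, sp=0x8a
prologue: push r3 → mem[0x89]=0x46, sp=0x89
body[0] add  r6, r1, #24 → r6=0x25
body[1] mov  r4, #0x2c → r4=0x2c
body[2] sub  r3, r3, r0 → r3=0xcf
body[3] add  r6, r2, r6 → r6=0xe4
body[4] sub  r2, r7, #63 → r2=0x26
body[5] sub  r2, r1, #39 → r2=0xe6
body[6] mov  r0, #0xae → r0=0xae
body[7] mov  r0, r4 → r0=0x2c
epilogue: pop r3=0x46, sp=0x8a
epilogue: pop r0=0x77, sp=0x8b
r1: caller-saved, written=False
r2: caller-saved, written=True
r3: callee-saved, written=True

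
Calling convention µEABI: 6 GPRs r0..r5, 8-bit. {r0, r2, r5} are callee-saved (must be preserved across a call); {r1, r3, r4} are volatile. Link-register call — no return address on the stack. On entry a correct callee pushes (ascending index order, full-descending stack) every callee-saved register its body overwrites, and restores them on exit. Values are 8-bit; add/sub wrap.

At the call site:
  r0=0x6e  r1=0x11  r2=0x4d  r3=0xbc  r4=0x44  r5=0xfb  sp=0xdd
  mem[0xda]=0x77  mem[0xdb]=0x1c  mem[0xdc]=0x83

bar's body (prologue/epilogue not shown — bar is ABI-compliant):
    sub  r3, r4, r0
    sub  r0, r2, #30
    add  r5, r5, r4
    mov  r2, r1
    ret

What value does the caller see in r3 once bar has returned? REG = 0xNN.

REG = 0xd6

prologue: push r0 -> mem[0xdc]=0x6e, sp=0xdc
prologue: push r2 -> mem[0xdb]=0x4d, sp=0xdb
prologue: push r5 -> mem[0xda]=0xfb, sp=0xda
body[0] sub  r3, r4, r0 -> r3=0xd6
body[1] sub  r0, r2, #30 -> r0=0x2f
body[2] add  r5, r5, r4 -> r5=0x3f
body[3] mov  r2, r1 -> r2=0x11
epilogue: pop r5=0xfb, sp=0xdb
epilogue: pop r2=0x4d, sp=0xdc
epilogue: pop r0=0x6e, sp=0xdd
r3 is caller-saved -> body value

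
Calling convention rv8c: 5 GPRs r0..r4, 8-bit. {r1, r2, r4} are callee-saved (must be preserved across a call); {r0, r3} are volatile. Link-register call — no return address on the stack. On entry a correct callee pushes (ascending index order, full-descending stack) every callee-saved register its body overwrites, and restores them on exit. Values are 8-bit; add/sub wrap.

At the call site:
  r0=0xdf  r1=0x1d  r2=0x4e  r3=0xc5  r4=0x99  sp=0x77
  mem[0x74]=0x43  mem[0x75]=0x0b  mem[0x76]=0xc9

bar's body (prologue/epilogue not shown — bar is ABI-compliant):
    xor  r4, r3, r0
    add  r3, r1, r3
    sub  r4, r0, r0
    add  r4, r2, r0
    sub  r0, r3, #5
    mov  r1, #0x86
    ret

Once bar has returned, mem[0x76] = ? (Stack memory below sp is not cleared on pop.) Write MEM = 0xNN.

prologue: push r1 -> mem[0x76]=0x1d, sp=0x76
prologue: push r4 -> mem[0x75]=0x99, sp=0x75
body[0] xor  r4, r3, r0 -> r4=0x1a
body[1] add  r3, r1, r3 -> r3=0xe2
body[2] sub  r4, r0, r0 -> r4=0x00
body[3] add  r4, r2, r0 -> r4=0x2d
body[4] sub  r0, r3, #5 -> r0=0xdd
body[5] mov  r1, #0x86 -> r1=0x86
epilogue: pop r4=0x99, sp=0x76
epilogue: pop r1=0x1d, sp=0x77
prologue pushed ['r1', 'r4'] at ['0x76', '0x75']

MEM = 0x1d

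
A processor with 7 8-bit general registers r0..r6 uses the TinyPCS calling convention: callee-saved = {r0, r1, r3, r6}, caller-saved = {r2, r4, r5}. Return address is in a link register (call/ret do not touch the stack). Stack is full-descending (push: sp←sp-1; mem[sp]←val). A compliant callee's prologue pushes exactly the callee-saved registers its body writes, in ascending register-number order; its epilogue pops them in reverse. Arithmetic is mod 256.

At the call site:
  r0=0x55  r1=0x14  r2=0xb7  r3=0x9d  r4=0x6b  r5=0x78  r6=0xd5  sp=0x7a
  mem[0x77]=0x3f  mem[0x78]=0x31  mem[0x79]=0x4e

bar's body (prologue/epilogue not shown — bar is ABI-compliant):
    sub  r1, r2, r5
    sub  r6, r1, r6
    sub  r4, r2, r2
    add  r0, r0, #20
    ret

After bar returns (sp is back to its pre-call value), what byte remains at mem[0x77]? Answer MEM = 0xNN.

prologue: push r0 → mem[0x79]=0x55, sp=0x79
prologue: push r1 → mem[0x78]=0x14, sp=0x78
prologue: push r6 → mem[0x77]=0xd5, sp=0x77
body[0] sub  r1, r2, r5 → r1=0x3f
body[1] sub  r6, r1, r6 → r6=0x6a
body[2] sub  r4, r2, r2 → r4=0x00
body[3] add  r0, r0, #20 → r0=0x69
epilogue: pop r6=0xd5, sp=0x78
epilogue: pop r1=0x14, sp=0x79
epilogue: pop r0=0x55, sp=0x7a
prologue pushed ['r0', 'r1', 'r6'] at ['0x79', '0x78', '0x77']

MEM = 0xd5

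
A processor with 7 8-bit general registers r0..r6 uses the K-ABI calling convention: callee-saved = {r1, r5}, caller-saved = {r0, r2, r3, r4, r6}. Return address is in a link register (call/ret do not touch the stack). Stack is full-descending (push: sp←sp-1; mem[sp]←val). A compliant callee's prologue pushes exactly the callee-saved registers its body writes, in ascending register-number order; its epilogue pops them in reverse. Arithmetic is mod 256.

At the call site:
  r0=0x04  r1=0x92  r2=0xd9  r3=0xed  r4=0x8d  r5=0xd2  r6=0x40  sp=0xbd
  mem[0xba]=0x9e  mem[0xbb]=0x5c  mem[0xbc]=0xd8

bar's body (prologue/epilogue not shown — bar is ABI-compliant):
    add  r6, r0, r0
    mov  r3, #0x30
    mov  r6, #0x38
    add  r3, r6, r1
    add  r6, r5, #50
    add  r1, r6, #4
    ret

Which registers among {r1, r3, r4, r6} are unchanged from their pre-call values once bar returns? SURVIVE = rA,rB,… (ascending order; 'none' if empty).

prologue: push r1 -> mem[0xbc]=0x92, sp=0xbc
body[0] add  r6, r0, r0 -> r6=0x08
body[1] mov  r3, #0x30 -> r3=0x30
body[2] mov  r6, #0x38 -> r6=0x38
body[3] add  r3, r6, r1 -> r3=0xca
body[4] add  r6, r5, #50 -> r6=0x04
body[5] add  r1, r6, #4 -> r1=0x08
epilogue: pop r1=0x92, sp=0xbd
r1: callee-saved, written=True
r3: caller-saved, written=True
r4: caller-saved, written=False
r6: caller-saved, written=True

SURVIVE = r1,r4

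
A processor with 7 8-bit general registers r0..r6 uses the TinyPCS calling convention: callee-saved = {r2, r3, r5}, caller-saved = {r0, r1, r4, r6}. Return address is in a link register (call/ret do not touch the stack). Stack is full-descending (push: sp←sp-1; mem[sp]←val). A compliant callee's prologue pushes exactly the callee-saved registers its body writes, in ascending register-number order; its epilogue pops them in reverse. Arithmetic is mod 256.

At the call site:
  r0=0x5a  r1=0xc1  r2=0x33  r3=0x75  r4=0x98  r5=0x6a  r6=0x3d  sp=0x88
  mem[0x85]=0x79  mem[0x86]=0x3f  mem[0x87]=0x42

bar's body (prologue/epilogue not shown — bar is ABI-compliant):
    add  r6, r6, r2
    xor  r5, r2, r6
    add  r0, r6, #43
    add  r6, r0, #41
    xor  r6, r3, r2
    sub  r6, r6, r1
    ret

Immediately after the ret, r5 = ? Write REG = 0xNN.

REG = 0x6a

prologue: push r5 → mem[0x87]=0x6a, sp=0x87
body[0] add  r6, r6, r2 → r6=0x70
body[1] xor  r5, r2, r6 → r5=0x43
body[2] add  r0, r6, #43 → r0=0x9b
body[3] add  r6, r0, #41 → r6=0xc4
body[4] xor  r6, r3, r2 → r6=0x46
body[5] sub  r6, r6, r1 → r6=0x85
epilogue: pop r5=0x6a, sp=0x88
r5 is callee-saved → restored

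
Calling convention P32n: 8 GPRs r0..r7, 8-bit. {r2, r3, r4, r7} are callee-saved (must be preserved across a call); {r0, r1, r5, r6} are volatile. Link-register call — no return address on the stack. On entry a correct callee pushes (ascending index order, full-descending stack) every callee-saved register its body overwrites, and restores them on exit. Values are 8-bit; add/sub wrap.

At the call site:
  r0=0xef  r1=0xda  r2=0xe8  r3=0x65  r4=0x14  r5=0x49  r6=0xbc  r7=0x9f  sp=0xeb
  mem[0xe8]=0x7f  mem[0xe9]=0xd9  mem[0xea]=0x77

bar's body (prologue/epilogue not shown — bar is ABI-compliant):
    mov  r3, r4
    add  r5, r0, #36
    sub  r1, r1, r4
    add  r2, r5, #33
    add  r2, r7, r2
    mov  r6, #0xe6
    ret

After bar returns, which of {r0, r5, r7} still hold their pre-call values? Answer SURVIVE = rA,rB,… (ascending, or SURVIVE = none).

prologue: push r2 → mem[0xea]=0xe8, sp=0xea
prologue: push r3 → mem[0xe9]=0x65, sp=0xe9
body[0] mov  r3, r4 → r3=0x14
body[1] add  r5, r0, #36 → r5=0x13
body[2] sub  r1, r1, r4 → r1=0xc6
body[3] add  r2, r5, #33 → r2=0x34
body[4] add  r2, r7, r2 → r2=0xd3
body[5] mov  r6, #0xe6 → r6=0xe6
epilogue: pop r3=0x65, sp=0xea
epilogue: pop r2=0xe8, sp=0xeb
r0: caller-saved, written=False
r5: caller-saved, written=True
r7: callee-saved, written=False

SURVIVE = r0,r7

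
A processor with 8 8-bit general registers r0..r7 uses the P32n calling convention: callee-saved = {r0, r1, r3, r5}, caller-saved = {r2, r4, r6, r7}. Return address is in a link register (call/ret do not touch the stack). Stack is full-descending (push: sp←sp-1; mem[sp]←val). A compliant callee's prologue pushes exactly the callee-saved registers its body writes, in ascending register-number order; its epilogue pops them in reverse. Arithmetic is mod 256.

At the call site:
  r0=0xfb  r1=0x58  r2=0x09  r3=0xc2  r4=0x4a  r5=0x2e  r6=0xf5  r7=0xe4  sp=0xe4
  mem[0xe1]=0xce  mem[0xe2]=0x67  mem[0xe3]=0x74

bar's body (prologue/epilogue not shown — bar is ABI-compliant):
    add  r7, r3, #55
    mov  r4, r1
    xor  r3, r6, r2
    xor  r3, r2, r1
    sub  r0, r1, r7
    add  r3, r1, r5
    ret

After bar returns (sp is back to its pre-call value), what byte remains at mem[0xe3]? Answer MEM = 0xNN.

prologue: push r0 -> mem[0xe3]=0xfb, sp=0xe3
prologue: push r3 -> mem[0xe2]=0xc2, sp=0xe2
body[0] add  r7, r3, #55 -> r7=0xf9
body[1] mov  r4, r1 -> r4=0x58
body[2] xor  r3, r6, r2 -> r3=0xfc
body[3] xor  r3, r2, r1 -> r3=0x51
body[4] sub  r0, r1, r7 -> r0=0x5f
body[5] add  r3, r1, r5 -> r3=0x86
epilogue: pop r3=0xc2, sp=0xe3
epilogue: pop r0=0xfb, sp=0xe4
prologue pushed ['r0', 'r3'] at ['0xe3', '0xe2']

MEM = 0xfb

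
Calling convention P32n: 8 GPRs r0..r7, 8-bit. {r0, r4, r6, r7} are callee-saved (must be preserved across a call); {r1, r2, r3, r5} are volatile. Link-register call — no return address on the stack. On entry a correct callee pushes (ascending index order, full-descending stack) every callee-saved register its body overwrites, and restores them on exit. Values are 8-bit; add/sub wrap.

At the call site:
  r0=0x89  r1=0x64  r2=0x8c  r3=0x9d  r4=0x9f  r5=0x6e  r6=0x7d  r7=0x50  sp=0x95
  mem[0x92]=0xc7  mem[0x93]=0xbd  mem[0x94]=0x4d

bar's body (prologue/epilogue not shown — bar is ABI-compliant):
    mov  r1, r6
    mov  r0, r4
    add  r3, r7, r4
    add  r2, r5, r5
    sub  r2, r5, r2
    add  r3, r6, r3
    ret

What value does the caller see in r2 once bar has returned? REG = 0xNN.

prologue: push r0 -> mem[0x94]=0x89, sp=0x94
body[0] mov  r1, r6 -> r1=0x7d
body[1] mov  r0, r4 -> r0=0x9f
body[2] add  r3, r7, r4 -> r3=0xef
body[3] add  r2, r5, r5 -> r2=0xdc
body[4] sub  r2, r5, r2 -> r2=0x92
body[5] add  r3, r6, r3 -> r3=0x6c
epilogue: pop r0=0x89, sp=0x95
r2 is caller-saved -> body value

REG = 0x92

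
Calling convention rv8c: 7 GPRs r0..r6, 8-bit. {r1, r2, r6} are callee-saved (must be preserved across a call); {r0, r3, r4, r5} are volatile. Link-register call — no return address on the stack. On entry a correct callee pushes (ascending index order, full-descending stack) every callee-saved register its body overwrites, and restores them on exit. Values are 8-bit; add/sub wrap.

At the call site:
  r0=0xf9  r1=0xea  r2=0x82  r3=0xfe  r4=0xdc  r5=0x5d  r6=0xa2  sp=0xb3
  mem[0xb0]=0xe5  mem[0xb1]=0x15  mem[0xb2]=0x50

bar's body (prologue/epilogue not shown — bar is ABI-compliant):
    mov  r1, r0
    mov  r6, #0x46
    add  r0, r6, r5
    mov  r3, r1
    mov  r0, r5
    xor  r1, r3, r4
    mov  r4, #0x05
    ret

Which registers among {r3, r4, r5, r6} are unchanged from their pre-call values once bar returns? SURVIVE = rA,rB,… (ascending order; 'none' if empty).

prologue: push r1 -> mem[0xb2]=0xea, sp=0xb2
prologue: push r6 -> mem[0xb1]=0xa2, sp=0xb1
body[0] mov  r1, r0 -> r1=0xf9
body[1] mov  r6, #0x46 -> r6=0x46
body[2] add  r0, r6, r5 -> r0=0xa3
body[3] mov  r3, r1 -> r3=0xf9
body[4] mov  r0, r5 -> r0=0x5d
body[5] xor  r1, r3, r4 -> r1=0x25
body[6] mov  r4, #0x05 -> r4=0x05
epilogue: pop r6=0xa2, sp=0xb2
epilogue: pop r1=0xea, sp=0xb3
r3: caller-saved, written=True
r4: caller-saved, written=True
r5: caller-saved, written=False
r6: callee-saved, written=True

SURVIVE = r5,r6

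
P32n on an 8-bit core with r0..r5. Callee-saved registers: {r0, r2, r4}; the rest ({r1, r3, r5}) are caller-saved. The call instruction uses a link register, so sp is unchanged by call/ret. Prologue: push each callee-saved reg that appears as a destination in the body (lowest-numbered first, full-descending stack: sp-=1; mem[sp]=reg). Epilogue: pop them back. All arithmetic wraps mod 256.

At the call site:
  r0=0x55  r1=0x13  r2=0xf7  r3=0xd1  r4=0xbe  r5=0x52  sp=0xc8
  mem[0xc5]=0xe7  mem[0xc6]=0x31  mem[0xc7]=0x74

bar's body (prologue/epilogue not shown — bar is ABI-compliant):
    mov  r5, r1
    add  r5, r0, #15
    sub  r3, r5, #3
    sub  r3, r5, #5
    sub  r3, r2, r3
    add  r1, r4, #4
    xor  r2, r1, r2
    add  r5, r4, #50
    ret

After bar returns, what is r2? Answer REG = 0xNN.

REG = 0xf7

prologue: push r2 → mem[0xc7]=0xf7, sp=0xc7
body[0] mov  r5, r1 → r5=0x13
body[1] add  r5, r0, #15 → r5=0x64
body[2] sub  r3, r5, #3 → r3=0x61
body[3] sub  r3, r5, #5 → r3=0x5f
body[4] sub  r3, r2, r3 → r3=0x98
body[5] add  r1, r4, #4 → r1=0xc2
body[6] xor  r2, r1, r2 → r2=0x35
body[7] add  r5, r4, #50 → r5=0xf0
epilogue: pop r2=0xf7, sp=0xc8
r2 is callee-saved → restored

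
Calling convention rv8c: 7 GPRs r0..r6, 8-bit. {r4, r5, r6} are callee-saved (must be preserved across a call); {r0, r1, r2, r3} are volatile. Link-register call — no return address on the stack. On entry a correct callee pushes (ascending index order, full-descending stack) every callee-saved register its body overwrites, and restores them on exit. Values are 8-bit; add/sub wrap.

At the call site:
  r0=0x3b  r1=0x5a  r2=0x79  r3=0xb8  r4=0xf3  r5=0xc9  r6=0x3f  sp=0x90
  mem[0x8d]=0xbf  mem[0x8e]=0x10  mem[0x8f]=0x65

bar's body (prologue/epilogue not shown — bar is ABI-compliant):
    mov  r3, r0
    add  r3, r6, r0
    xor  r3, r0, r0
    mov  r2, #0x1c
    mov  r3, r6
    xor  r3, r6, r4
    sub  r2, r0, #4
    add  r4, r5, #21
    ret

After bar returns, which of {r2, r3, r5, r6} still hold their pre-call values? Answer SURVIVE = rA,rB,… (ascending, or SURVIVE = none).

SURVIVE = r5,r6

prologue: push r4 -> mem[0x8f]=0xf3, sp=0x8f
body[0] mov  r3, r0 -> r3=0x3b
body[1] add  r3, r6, r0 -> r3=0x7a
body[2] xor  r3, r0, r0 -> r3=0x00
body[3] mov  r2, #0x1c -> r2=0x1c
body[4] mov  r3, r6 -> r3=0x3f
body[5] xor  r3, r6, r4 -> r3=0xcc
body[6] sub  r2, r0, #4 -> r2=0x37
body[7] add  r4, r5, #21 -> r4=0xde
epilogue: pop r4=0xf3, sp=0x90
r2: caller-saved, written=True
r3: caller-saved, written=True
r5: callee-saved, written=False
r6: callee-saved, written=False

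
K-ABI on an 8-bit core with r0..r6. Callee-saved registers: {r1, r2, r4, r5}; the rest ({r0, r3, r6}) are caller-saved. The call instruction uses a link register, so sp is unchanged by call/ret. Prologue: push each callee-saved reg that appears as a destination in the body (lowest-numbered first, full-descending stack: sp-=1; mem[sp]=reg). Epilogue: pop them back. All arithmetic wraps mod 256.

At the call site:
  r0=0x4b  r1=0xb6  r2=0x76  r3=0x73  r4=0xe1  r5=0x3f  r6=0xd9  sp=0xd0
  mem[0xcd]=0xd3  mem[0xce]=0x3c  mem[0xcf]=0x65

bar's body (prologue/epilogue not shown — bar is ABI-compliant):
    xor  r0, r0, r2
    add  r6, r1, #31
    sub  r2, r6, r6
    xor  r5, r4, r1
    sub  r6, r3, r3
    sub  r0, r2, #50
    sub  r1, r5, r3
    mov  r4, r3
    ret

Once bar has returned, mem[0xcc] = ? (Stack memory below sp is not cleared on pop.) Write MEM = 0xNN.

MEM = 0x3f

prologue: push r1 → mem[0xcf]=0xb6, sp=0xcf
prologue: push r2 → mem[0xce]=0x76, sp=0xce
prologue: push r4 → mem[0xcd]=0xe1, sp=0xcd
prologue: push r5 → mem[0xcc]=0x3f, sp=0xcc
body[0] xor  r0, r0, r2 → r0=0x3d
body[1] add  r6, r1, #31 → r6=0xd5
body[2] sub  r2, r6, r6 → r2=0x00
body[3] xor  r5, r4, r1 → r5=0x57
body[4] sub  r6, r3, r3 → r6=0x00
body[5] sub  r0, r2, #50 → r0=0xce
body[6] sub  r1, r5, r3 → r1=0xe4
body[7] mov  r4, r3 → r4=0x73
epilogue: pop r5=0x3f, sp=0xcd
epilogue: pop r4=0xe1, sp=0xce
epilogue: pop r2=0x76, sp=0xcf
epilogue: pop r1=0xb6, sp=0xd0
prologue pushed ['r1', 'r2', 'r4', 'r5'] at ['0xcf', '0xce', '0xcd', '0xcc']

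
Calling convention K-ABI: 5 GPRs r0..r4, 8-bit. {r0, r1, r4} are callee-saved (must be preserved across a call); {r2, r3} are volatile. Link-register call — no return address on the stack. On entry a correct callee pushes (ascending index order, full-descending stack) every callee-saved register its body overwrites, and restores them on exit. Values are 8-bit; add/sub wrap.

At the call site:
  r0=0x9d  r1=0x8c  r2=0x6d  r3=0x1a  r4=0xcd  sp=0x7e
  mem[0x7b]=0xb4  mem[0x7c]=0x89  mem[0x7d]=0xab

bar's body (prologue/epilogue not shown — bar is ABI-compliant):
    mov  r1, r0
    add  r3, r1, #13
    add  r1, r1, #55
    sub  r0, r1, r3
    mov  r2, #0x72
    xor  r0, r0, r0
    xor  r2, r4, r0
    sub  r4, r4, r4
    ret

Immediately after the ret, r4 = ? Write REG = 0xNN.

prologue: push r0 -> mem[0x7d]=0x9d, sp=0x7d
prologue: push r1 -> mem[0x7c]=0x8c, sp=0x7c
prologue: push r4 -> mem[0x7b]=0xcd, sp=0x7b
body[0] mov  r1, r0 -> r1=0x9d
body[1] add  r3, r1, #13 -> r3=0xaa
body[2] add  r1, r1, #55 -> r1=0xd4
body[3] sub  r0, r1, r3 -> r0=0x2a
body[4] mov  r2, #0x72 -> r2=0x72
body[5] xor  r0, r0, r0 -> r0=0x00
body[6] xor  r2, r4, r0 -> r2=0xcd
body[7] sub  r4, r4, r4 -> r4=0x00
epilogue: pop r4=0xcd, sp=0x7c
epilogue: pop r1=0x8c, sp=0x7d
epilogue: pop r0=0x9d, sp=0x7e
r4 is callee-saved -> restored

REG = 0xcd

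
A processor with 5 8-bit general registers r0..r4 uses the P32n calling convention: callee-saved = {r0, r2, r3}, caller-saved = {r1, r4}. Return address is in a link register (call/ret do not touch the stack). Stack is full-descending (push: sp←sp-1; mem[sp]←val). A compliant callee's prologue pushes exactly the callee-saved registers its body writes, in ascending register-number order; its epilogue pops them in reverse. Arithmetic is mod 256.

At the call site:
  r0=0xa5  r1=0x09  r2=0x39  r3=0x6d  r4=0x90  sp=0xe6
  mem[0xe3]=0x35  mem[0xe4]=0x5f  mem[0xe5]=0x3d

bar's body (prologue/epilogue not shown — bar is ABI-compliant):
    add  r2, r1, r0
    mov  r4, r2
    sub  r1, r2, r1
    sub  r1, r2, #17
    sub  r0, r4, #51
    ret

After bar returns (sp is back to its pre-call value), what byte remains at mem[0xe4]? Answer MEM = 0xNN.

MEM = 0x39

prologue: push r0 → mem[0xe5]=0xa5, sp=0xe5
prologue: push r2 → mem[0xe4]=0x39, sp=0xe4
body[0] add  r2, r1, r0 → r2=0xae
body[1] mov  r4, r2 → r4=0xae
body[2] sub  r1, r2, r1 → r1=0xa5
body[3] sub  r1, r2, #17 → r1=0x9d
body[4] sub  r0, r4, #51 → r0=0x7b
epilogue: pop r2=0x39, sp=0xe5
epilogue: pop r0=0xa5, sp=0xe6
prologue pushed ['r0', 'r2'] at ['0xe5', '0xe4']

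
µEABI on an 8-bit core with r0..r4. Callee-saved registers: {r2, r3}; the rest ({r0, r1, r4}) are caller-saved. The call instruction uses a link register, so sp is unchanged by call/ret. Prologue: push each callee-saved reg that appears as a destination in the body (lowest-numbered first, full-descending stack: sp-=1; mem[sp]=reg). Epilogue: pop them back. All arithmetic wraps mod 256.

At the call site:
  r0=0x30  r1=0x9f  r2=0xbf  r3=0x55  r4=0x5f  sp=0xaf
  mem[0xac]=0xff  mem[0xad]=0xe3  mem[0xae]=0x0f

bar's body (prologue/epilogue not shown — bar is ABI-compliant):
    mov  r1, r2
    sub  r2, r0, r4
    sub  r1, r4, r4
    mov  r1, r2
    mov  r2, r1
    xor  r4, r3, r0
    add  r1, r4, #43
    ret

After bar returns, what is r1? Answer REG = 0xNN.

prologue: push r2 -> mem[0xae]=0xbf, sp=0xae
body[0] mov  r1, r2 -> r1=0xbf
body[1] sub  r2, r0, r4 -> r2=0xd1
body[2] sub  r1, r4, r4 -> r1=0x00
body[3] mov  r1, r2 -> r1=0xd1
body[4] mov  r2, r1 -> r2=0xd1
body[5] xor  r4, r3, r0 -> r4=0x65
body[6] add  r1, r4, #43 -> r1=0x90
epilogue: pop r2=0xbf, sp=0xaf
r1 is caller-saved -> body value

REG = 0x90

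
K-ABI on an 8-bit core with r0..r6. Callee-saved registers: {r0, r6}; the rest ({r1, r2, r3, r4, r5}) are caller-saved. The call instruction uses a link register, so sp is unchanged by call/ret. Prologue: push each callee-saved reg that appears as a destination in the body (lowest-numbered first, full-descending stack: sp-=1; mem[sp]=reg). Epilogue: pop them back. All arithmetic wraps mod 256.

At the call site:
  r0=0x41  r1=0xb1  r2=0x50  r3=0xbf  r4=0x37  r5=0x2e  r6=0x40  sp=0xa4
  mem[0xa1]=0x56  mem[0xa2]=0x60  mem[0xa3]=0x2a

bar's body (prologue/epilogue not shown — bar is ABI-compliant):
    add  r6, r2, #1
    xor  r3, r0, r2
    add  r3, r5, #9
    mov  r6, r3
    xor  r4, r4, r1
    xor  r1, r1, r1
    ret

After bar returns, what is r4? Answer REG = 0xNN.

REG = 0x86

prologue: push r6 -> mem[0xa3]=0x40, sp=0xa3
body[0] add  r6, r2, #1 -> r6=0x51
body[1] xor  r3, r0, r2 -> r3=0x11
body[2] add  r3, r5, #9 -> r3=0x37
body[3] mov  r6, r3 -> r6=0x37
body[4] xor  r4, r4, r1 -> r4=0x86
body[5] xor  r1, r1, r1 -> r1=0x00
epilogue: pop r6=0x40, sp=0xa4
r4 is caller-saved -> body value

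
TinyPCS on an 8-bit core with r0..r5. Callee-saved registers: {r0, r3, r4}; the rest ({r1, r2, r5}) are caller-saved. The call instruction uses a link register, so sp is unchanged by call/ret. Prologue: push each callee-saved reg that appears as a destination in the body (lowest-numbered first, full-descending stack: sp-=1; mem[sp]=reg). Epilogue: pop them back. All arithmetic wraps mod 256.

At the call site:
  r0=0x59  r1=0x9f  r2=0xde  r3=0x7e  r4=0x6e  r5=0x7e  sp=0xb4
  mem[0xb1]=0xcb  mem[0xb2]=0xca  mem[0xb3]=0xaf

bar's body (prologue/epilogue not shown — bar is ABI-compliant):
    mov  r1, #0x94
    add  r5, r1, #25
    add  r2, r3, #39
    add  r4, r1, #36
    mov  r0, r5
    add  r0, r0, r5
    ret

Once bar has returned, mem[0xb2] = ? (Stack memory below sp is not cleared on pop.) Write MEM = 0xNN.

prologue: push r0 → mem[0xb3]=0x59, sp=0xb3
prologue: push r4 → mem[0xb2]=0x6e, sp=0xb2
body[0] mov  r1, #0x94 → r1=0x94
body[1] add  r5, r1, #25 → r5=0xad
body[2] add  r2, r3, #39 → r2=0xa5
body[3] add  r4, r1, #36 → r4=0xb8
body[4] mov  r0, r5 → r0=0xad
body[5] add  r0, r0, r5 → r0=0x5a
epilogue: pop r4=0x6e, sp=0xb3
epilogue: pop r0=0x59, sp=0xb4
prologue pushed ['r0', 'r4'] at ['0xb3', '0xb2']

MEM = 0x6e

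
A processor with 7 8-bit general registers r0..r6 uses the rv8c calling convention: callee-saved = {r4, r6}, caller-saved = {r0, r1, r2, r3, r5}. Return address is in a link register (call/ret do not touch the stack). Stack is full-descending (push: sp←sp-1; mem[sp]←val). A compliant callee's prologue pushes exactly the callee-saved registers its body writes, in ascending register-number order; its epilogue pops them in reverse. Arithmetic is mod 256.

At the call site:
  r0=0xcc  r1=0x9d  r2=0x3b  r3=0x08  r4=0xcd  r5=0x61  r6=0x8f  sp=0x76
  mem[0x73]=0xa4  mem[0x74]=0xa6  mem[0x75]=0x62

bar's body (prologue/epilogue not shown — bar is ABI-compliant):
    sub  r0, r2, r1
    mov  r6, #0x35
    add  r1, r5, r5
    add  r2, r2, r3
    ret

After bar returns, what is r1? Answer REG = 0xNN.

prologue: push r6 -> mem[0x75]=0x8f, sp=0x75
body[0] sub  r0, r2, r1 -> r0=0x9e
body[1] mov  r6, #0x35 -> r6=0x35
body[2] add  r1, r5, r5 -> r1=0xc2
body[3] add  r2, r2, r3 -> r2=0x43
epilogue: pop r6=0x8f, sp=0x76
r1 is caller-saved -> body value

REG = 0xc2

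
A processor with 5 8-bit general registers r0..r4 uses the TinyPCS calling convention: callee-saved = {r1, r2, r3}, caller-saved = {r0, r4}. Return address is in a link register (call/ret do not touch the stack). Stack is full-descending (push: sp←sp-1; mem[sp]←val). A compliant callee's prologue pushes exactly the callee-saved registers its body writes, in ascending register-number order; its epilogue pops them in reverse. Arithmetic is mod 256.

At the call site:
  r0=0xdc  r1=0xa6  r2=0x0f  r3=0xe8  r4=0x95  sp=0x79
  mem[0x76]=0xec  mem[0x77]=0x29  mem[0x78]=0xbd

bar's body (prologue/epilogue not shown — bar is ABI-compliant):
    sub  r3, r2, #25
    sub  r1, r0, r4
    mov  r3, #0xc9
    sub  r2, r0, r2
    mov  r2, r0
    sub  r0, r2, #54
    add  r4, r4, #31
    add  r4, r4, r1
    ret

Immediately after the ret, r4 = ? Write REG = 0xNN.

prologue: push r1 → mem[0x78]=0xa6, sp=0x78
prologue: push r2 → mem[0x77]=0x0f, sp=0x77
prologue: push r3 → mem[0x76]=0xe8, sp=0x76
body[0] sub  r3, r2, #25 → r3=0xf6
body[1] sub  r1, r0, r4 → r1=0x47
body[2] mov  r3, #0xc9 → r3=0xc9
body[3] sub  r2, r0, r2 → r2=0xcd
body[4] mov  r2, r0 → r2=0xdc
body[5] sub  r0, r2, #54 → r0=0xa6
body[6] add  r4, r4, #31 → r4=0xb4
body[7] add  r4, r4, r1 → r4=0xfb
epilogue: pop r3=0xe8, sp=0x77
epilogue: pop r2=0x0f, sp=0x78
epilogue: pop r1=0xa6, sp=0x79
r4 is caller-saved → body value

REG = 0xfb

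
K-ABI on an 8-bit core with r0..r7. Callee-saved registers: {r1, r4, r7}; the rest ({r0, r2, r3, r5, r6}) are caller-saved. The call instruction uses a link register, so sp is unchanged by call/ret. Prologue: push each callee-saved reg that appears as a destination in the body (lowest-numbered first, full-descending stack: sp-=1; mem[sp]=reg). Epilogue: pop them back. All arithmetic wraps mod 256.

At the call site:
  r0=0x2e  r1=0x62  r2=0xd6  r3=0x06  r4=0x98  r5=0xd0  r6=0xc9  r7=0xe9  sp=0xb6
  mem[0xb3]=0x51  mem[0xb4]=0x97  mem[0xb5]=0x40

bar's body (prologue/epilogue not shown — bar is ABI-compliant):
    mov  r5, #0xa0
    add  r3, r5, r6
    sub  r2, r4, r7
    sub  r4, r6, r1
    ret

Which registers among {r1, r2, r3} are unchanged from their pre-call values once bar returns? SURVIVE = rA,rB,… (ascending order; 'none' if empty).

prologue: push r4 → mem[0xb5]=0x98, sp=0xb5
body[0] mov  r5, #0xa0 → r5=0xa0
body[1] add  r3, r5, r6 → r3=0x69
body[2] sub  r2, r4, r7 → r2=0xaf
body[3] sub  r4, r6, r1 → r4=0x67
epilogue: pop r4=0x98, sp=0xb6
r1: callee-saved, written=False
r2: caller-saved, written=True
r3: caller-saved, written=True

SURVIVE = r1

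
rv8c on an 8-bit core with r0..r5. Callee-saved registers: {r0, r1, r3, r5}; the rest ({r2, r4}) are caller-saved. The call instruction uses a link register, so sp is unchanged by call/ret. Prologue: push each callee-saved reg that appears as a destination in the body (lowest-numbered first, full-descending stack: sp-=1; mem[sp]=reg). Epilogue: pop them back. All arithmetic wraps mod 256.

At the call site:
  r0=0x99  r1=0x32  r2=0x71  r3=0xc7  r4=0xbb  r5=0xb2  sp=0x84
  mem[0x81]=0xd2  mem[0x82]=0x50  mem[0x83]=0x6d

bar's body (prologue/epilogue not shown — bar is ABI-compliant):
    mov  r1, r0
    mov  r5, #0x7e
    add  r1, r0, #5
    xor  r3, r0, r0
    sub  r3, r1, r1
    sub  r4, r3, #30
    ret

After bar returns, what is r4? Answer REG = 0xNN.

REG = 0xe2

prologue: push r1 -> mem[0x83]=0x32, sp=0x83
prologue: push r3 -> mem[0x82]=0xc7, sp=0x82
prologue: push r5 -> mem[0x81]=0xb2, sp=0x81
body[0] mov  r1, r0 -> r1=0x99
body[1] mov  r5, #0x7e -> r5=0x7e
body[2] add  r1, r0, #5 -> r1=0x9e
body[3] xor  r3, r0, r0 -> r3=0x00
body[4] sub  r3, r1, r1 -> r3=0x00
body[5] sub  r4, r3, #30 -> r4=0xe2
epilogue: pop r5=0xb2, sp=0x82
epilogue: pop r3=0xc7, sp=0x83
epilogue: pop r1=0x32, sp=0x84
r4 is caller-saved -> body value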